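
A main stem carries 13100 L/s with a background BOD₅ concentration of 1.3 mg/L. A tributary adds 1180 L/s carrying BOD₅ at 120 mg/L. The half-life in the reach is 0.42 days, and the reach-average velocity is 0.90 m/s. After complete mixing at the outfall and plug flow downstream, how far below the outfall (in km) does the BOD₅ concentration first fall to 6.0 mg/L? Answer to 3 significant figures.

29.0 km

Conservation of mass: C = (13100·1.300 + 1180·120.0) / 14280 = 158600/14280 = 11.11 mg/L.
Half-life 0.42 d → k = ln 2 / 0.42 = 1.650 d⁻¹.
Set 11.11·exp(−k·t) = 6.0 → t = ln(11.11/6.0)/k = 32250 s = 8.957 h.
Distance = v·t = 0.90·32250 = 29020 m = 29.02 km.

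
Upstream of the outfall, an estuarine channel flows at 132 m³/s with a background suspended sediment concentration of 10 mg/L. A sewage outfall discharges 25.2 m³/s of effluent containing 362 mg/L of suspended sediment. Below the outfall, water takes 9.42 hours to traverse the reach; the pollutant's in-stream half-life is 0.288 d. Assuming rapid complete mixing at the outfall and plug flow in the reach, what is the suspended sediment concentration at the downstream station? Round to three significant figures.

Mixed concentration C = ΣQC/ΣQ = (132.0·10.00 + 25.20·362.0) / 157.2 = 10440/157.2 = 66.43 mg/L.
Half-life 0.288 d → k = ln 2 / 0.288 = 2.407 d⁻¹.
After decay, C = 66.43 × e^(−kt) = 66.43 × 0.3888 = 25.83 mg/L.

25.8 mg/L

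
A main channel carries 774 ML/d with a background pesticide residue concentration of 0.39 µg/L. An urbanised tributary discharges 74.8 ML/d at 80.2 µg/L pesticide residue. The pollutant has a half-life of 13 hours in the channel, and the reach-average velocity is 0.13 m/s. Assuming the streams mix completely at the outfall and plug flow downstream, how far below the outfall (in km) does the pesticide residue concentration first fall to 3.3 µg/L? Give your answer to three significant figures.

Mixed concentration C = ΣQC/ΣQ = (774.0·0.3900 + 74.80·80.20) / 848.8 = 6301/848.8 = 7.423 µg/L.
Half-life 13 h → k = ln 2 / 13 = 0.05332 h⁻¹ = 1.280 d⁻¹.
Set 7.423·exp(−k·t) = 3.3 → t = ln(7.423/3.3)/k = 54740 s = 15.20 h.
Distance = v·t = 0.13·54740 = 7116 m = 7.116 km.

7.12 km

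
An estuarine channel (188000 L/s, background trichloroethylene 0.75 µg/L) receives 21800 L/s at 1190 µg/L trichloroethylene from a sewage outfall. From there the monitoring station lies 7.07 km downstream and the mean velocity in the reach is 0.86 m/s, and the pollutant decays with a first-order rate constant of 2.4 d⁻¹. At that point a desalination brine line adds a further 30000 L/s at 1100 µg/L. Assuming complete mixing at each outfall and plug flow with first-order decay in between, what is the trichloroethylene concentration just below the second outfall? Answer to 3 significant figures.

224 µg/L

Flow-weighted average: C = (188000·0.7500 + 21800·1190) / 209800 = 26080000/209800 = 124.3 µg/L; combined flow 209800 L/s.
Travel time t = 7.07·1000 / 0.86 = 8221 s = 2.284 h.
After decay, C = 124.3 × e^(−kt) = 124.3 × 0.7958 = 98.94 µg/L.
Second outfall: C = (209800·98.94 + 30000·1100)/239800 = 224.2 µg/L.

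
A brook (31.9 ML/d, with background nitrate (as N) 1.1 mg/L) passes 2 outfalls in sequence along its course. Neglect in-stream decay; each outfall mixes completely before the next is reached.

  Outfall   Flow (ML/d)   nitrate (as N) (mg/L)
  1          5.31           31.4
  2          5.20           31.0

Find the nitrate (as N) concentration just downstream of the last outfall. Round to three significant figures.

After outfall 1: Q = 31.90 + 5.310 = 37.21 ML/d; C = (31.90·1.100 + 5.310·31.40)/37.21 = 5.424 mg/L.
After outfall 2: Q = 37.21 + 5.200 = 42.41 ML/d; C = (37.21·5.424 + 5.200·31.00)/42.41 = 8.560 mg/L.

8.56 mg/L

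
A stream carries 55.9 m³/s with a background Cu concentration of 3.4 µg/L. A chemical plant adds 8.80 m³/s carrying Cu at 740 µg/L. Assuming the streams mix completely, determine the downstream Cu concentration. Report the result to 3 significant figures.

Mixed concentration C = ΣQC/ΣQ = (55.90·3.400 + 8.800·740.0) / 64.70 = 6702/64.70 = 103.6 µg/L.

104 µg/L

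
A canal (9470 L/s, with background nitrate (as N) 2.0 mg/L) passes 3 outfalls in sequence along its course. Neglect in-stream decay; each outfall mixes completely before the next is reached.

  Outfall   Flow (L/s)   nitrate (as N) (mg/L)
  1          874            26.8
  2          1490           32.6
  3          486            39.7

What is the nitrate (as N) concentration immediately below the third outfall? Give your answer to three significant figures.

8.95 mg/L

Outfall 1: combined Q = 10340 L/s; C = (9470·2.000 + 874.0·26.80)/10340 = 4.095 mg/L.
Outfall 2: combined Q = 11830 L/s; C = (10340·4.095 + 1490·32.60)/11830 = 7.684 mg/L.
Outfall 3: combined Q = 12320 L/s; C = (11830·7.684 + 486.0·39.70)/12320 = 8.947 mg/L.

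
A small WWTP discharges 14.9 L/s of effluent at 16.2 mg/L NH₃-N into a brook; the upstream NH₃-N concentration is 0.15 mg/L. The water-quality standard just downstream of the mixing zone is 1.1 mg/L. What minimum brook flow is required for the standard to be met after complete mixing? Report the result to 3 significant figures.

Set C_mix = 1.1: (Q·0.1500 + 14.90·16.20) / (Q + 14.90) = 1.1
→ Q = 14.90·(16.20 − 1.1)/(1.1 − 0.1500) = 236.8 L/s.

237 L/s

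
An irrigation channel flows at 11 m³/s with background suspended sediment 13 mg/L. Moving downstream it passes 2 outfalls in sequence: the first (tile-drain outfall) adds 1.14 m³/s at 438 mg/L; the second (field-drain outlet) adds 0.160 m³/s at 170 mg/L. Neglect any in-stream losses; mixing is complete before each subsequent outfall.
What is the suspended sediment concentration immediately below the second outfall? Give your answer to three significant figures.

After outfall 1: Q = 11.00 + 1.140 = 12.14 m³/s; C = (11.00·13.00 + 1.140·438.0)/12.14 = 52.91 mg/L.
After outfall 2: Q = 12.14 + 0.1600 = 12.30 m³/s; C = (12.14·52.91 + 0.1600·170.0)/12.30 = 54.43 mg/L.

54.4 mg/L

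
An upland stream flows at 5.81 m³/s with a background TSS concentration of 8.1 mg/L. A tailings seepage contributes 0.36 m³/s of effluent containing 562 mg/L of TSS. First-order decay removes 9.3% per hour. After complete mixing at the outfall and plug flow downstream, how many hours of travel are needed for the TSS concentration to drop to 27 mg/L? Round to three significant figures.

4.13 h

After mixing, C = (5.810·8.100 + 0.3600·562.0) / 6.170 = 249.4/6.170 = 40.42 mg/L.
9.3%/h lost → k = −ln(1 − 0.093) = 0.09761 h⁻¹.
40.42·exp(−k·t) = 27 → t = ln(40.42/27)/k = 14880 s = 4.133 h.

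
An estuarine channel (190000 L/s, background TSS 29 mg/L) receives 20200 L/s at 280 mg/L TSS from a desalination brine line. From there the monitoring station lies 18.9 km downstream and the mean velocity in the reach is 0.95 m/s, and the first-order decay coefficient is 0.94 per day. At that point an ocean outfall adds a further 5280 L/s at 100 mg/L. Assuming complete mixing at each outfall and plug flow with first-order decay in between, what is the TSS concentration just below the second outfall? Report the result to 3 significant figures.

44.2 mg/L

After mixing, C = (190000·29.00 + 20200·280.0) / 210200 = 11170000/210200 = 53.12 mg/L; combined flow 210200 L/s.
Travel time t = 18.9·1000 / 0.95 = 19890 s = 5.526 h.
After decay, C = 53.12 × e^(−kt) = 53.12 × 0.8054 = 42.78 mg/L.
Second outfall: C = (210200·42.78 + 5280·100.0)/215500 = 44.18 mg/L.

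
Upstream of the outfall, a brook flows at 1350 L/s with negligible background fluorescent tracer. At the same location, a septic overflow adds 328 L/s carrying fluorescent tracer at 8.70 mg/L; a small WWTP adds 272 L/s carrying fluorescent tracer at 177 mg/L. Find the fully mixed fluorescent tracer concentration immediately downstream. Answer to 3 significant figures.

26.2 mg/L

After mixing, C = (1350·0 + 328.0·8.700 + 272.0·177.0) / 1950 = 51000/1950 = 26.15 mg/L.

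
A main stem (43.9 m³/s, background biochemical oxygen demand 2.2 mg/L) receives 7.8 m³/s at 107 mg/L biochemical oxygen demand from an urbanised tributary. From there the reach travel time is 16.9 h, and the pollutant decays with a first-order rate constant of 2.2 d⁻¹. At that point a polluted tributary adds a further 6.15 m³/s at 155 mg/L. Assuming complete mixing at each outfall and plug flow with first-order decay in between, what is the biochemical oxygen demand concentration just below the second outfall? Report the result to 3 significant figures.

19.9 mg/L

Conservation of mass: C = (43.90·2.200 + 7.800·107.0) / 51.70 = 931.2/51.70 = 18.01 mg/L; combined flow 51.70 m³/s.
First-order decay: C = 18.01·exp(−k·t) = 18.01·0.2124 = 3.826 mg/L.
At the second outfall, C = (51.70·3.826 + 6.150·155.0) / (51.70 + 6.150) = 19.90 mg/L.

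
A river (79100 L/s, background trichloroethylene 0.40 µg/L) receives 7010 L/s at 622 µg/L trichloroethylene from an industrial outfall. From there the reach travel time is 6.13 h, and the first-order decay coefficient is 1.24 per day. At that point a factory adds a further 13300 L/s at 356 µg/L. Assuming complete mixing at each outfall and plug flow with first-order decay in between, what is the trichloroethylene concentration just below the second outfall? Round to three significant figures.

Mixed concentration C = ΣQC/ΣQ = (79100·0.4000 + 7010·622.0) / 86110 = 4392000/86110 = 51.00 µg/L; combined flow 86110 L/s.
Applying C = C₀e^(−kt): 51.00 × 0.7285 = 37.16 µg/L.
At the second outfall, C = (86110·37.16 + 13300·356.0) / (86110 + 13300) = 79.82 µg/L.

79.8 µg/L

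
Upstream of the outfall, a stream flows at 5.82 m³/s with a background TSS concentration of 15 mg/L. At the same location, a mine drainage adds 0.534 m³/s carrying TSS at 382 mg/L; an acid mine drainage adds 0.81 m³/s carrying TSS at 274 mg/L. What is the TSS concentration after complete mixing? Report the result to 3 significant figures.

Conservation of mass: C = (5.820·15.00 + 0.5340·382.0 + 0.8100·274.0) / 7.164 = 513.2/7.164 = 71.64 mg/L.

71.6 mg/L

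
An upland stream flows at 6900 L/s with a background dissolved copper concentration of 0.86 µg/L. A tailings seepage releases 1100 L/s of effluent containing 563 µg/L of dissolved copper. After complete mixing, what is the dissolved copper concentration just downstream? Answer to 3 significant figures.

78.2 µg/L

Mass balance: C = (6900·0.8600 + 1100·563.0) / 8000 = 625200/8000 = 78.15 µg/L.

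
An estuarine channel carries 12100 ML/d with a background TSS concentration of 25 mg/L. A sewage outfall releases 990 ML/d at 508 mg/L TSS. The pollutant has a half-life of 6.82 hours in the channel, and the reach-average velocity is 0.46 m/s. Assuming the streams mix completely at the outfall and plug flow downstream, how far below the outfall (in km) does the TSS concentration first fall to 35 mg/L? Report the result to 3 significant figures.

Mixed concentration C = ΣQC/ΣQ = (12100·25.00 + 990.0·508.0) / 13090 = 805400/13090 = 61.53 mg/L.
Half-life 6.82 h → k = ln 2 / 6.82 = 0.1016 h⁻¹ = 2.439 d⁻¹.
Set 61.53·exp(−k·t) = 35 → t = ln(61.53/35)/k = 19980 s = 5.551 h.
Distance = v·t = 0.46·19980 = 9192 m = 9.192 km.

9.19 km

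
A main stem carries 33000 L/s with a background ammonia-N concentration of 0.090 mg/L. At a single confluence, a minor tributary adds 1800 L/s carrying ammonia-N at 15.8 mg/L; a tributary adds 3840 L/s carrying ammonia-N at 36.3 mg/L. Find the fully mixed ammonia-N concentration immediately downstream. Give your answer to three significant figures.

After mixing, C = (33000·0.09000 + 1800·15.80 + 3840·36.30) / 38640 = 170800/38640 = 4.420 mg/L.

4.42 mg/L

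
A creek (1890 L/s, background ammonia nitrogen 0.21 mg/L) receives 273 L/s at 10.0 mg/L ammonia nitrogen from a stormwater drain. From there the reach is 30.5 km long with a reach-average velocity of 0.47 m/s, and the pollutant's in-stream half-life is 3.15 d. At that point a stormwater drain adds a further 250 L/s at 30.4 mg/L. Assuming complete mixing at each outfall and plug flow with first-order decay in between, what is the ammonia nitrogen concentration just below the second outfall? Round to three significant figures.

4.25 mg/L

Flow-weighted average: C = (1890·0.2100 + 273.0·10.00) / 2163 = 3127/2163 = 1.446 mg/L; combined flow 2163 L/s.
Travel time t = 30.5·1000 / 0.47 = 64890 s = 18.03 h.
Half-life 3.15 d → k = ln 2 / 3.15 = 0.2200 d⁻¹.
Decay over the reach: 1.446·exp(−kt) = 1.446·0.8477 = 1.225 mg/L.
Second outfall: C = (2163·1.225 + 250.0·30.40)/2413 = 4.248 mg/L.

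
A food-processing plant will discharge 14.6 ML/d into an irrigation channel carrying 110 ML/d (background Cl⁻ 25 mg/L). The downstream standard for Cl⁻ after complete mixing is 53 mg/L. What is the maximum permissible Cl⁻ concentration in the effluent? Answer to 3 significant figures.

At the limit, (Qr·Cr + Qe·Cₑ)/(Qr + Qe) = 53:
Cₑ = (124.6·53 − 110.0·25.00) / 14.60 = 264.0 mg/L.

264 mg/L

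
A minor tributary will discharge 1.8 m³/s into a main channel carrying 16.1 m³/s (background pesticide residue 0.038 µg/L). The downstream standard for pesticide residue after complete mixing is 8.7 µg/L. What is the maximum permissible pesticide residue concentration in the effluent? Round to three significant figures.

86.2 µg/L

At the limit, (Qr·Cr + Qe·Cₑ)/(Qr + Qe) = 8.7:
Cₑ = (17.90·8.7 − 16.10·0.03800) / 1.800 = 86.18 µg/L.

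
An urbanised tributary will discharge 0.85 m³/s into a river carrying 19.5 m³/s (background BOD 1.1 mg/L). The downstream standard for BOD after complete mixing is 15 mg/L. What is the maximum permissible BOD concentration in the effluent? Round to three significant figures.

334 mg/L

At the limit, (Qr·Cr + Qe·Cₑ)/(Qr + Qe) = 15:
Cₑ = (20.35·15 − 19.50·1.100) / 0.8500 = 333.9 mg/L.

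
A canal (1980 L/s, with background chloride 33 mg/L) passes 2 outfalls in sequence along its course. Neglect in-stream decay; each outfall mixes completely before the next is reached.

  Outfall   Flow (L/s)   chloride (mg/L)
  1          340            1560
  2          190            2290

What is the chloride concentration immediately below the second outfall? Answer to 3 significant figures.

411 mg/L

Outfall 1: combined Q = 2320 L/s; C = (1980·33.00 + 340.0·1560)/2320 = 256.8 mg/L.
Outfall 2: combined Q = 2510 L/s; C = (2320·256.8 + 190.0·2290)/2510 = 410.7 mg/L.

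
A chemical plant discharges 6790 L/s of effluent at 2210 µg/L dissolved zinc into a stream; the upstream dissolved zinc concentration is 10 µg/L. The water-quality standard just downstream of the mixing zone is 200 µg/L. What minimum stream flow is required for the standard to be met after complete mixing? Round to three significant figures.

Set C_mix = 200: (Q·10.00 + 6790·2210) / (Q + 6790) = 200
→ Q = 6790·(2210 − 200)/(200 − 10.00) = 71830 L/s.

71800 L/s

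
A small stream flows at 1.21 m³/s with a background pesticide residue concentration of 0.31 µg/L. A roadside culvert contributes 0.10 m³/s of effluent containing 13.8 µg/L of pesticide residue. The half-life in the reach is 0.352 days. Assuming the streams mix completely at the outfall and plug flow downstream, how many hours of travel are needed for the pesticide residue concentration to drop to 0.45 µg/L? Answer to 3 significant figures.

Conservation of mass: C = (1.210·0.3100 + 0.1000·13.80) / 1.310 = 1.755/1.310 = 1.340 µg/L.
Half-life 0.352 d → k = ln 2 / 0.352 = 1.969 d⁻¹.
1.340·exp(−k·t) = 0.45 → t = ln(1.340/0.45)/k = 47870 s = 13.30 h.

13.3 h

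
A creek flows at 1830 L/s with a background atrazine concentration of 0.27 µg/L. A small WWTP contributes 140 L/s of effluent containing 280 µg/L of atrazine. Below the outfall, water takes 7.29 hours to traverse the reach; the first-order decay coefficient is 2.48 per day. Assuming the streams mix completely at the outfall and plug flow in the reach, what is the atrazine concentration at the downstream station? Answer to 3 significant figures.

9.49 µg/L

Mass balance: C = (1830·0.2700 + 140.0·280.0) / 1970 = 39690/1970 = 20.15 µg/L.
After decay, C = 20.15 × e^(−kt) = 20.15 × 0.4708 = 9.486 µg/L.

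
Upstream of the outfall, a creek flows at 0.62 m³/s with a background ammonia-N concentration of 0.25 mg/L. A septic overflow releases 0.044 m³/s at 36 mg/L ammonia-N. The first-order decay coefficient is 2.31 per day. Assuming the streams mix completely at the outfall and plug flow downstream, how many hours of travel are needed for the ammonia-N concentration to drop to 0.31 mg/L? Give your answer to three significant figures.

Mixed concentration C = ΣQC/ΣQ = (0.6200·0.2500 + 0.04400·36.00) / 0.6640 = 1.739/0.6640 = 2.619 mg/L.
2.619·exp(−k·t) = 0.31 → t = ln(2.619/0.31)/k = 79820 s = 22.17 h.

22.2 h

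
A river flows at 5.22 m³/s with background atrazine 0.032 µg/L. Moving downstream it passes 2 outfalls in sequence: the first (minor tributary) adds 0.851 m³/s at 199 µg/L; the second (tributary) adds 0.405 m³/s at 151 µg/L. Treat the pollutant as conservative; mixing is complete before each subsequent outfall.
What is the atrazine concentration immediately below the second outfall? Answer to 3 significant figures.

After outfall 1: Q = 5.220 + 0.8510 = 6.071 m³/s; C = (5.220·0.03200 + 0.8510·199.0)/6.071 = 27.92 µg/L.
After outfall 2: Q = 6.071 + 0.4050 = 6.476 m³/s; C = (6.071·27.92 + 0.4050·151.0)/6.476 = 35.62 µg/L.

35.6 µg/L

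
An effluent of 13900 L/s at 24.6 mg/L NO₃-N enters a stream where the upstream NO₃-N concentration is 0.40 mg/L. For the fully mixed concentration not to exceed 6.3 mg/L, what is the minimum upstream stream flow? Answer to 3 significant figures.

43100 L/s

Set C_mix = 6.3: (Q·0.4000 + 13900·24.60) / (Q + 13900) = 6.3
→ Q = 13900·(24.60 − 6.3)/(6.3 − 0.4000) = 43110 L/s.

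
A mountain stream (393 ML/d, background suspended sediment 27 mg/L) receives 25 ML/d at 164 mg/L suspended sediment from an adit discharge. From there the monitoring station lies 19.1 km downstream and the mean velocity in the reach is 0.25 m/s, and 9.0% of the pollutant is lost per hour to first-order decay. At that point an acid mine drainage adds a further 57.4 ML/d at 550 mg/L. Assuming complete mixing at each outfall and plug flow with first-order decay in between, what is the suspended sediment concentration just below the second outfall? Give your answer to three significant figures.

70.6 mg/L

Mixed concentration C = ΣQC/ΣQ = (393.0·27.00 + 25.00·164.0) / 418.0 = 14710/418.0 = 35.19 mg/L; combined flow 418.0 ML/d.
Travel time t = 19.1·1000 / 0.25 = 76400 s = 21.22 h.
9.0%/h lost → k = −ln(1 − 0.09) = 0.09431 h⁻¹.
After decay, C = 35.19 × e^(−kt) = 35.19 × 0.1351 = 4.756 mg/L.
At the second outfall, C = (418.0·4.756 + 57.40·550.0) / (418.0 + 57.40) = 70.59 mg/L.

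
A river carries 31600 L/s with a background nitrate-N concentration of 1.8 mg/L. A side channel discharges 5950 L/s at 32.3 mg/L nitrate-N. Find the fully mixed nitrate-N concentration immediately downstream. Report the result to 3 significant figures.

Mixed concentration C = ΣQC/ΣQ = (31600·1.800 + 5950·32.30) / 37550 = 249100/37550 = 6.633 mg/L.

6.63 mg/L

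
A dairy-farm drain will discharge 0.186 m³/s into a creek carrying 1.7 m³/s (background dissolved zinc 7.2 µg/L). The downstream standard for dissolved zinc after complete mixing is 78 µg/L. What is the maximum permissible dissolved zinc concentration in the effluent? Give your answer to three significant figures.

725 µg/L

At the limit, (Qr·Cr + Qe·Cₑ)/(Qr + Qe) = 78:
Cₑ = (1.886·78 − 1.700·7.200) / 0.1860 = 725.1 µg/L.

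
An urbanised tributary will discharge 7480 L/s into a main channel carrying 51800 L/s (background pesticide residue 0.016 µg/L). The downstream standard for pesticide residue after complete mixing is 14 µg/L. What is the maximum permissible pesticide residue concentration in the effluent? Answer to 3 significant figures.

111 µg/L

At the limit, (Qr·Cr + Qe·Cₑ)/(Qr + Qe) = 14:
Cₑ = (59280·14 − 51800·0.01600) / 7480 = 110.8 µg/L.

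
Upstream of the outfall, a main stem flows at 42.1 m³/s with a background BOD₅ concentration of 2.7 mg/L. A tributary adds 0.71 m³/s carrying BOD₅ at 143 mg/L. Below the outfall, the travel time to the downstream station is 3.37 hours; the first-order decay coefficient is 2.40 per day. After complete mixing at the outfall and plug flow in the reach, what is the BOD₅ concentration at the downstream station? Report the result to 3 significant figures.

Conservation of mass: C = (42.10·2.700 + 0.7100·143.0) / 42.81 = 215.2/42.81 = 5.027 mg/L.
Decay over the reach: 5.027·exp(−kt) = 5.027·0.7139 = 3.589 mg/L.

3.59 mg/L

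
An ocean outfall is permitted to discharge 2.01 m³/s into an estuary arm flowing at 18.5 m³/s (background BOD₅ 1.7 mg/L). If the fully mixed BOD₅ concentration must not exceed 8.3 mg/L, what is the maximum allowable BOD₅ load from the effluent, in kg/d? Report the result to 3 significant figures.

12000 kg/d

Mass balance at the limit: 18.50·1.700 + 2.010·Cₑ = 20.51·8.3 → Cₑ = 69.05 mg/L.
Load = 2.010 m³/s × 69.05 g/m³ × 86 400 s/d = 11990 kg/d.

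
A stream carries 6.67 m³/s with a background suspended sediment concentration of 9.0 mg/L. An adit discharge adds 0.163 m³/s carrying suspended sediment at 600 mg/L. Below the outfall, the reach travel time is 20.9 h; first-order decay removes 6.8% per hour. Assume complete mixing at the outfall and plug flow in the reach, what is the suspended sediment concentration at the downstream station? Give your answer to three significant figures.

5.30 mg/L

Conservation of mass: C = (6.670·9.000 + 0.1630·600.0) / 6.833 = 157.8/6.833 = 23.10 mg/L.
6.8%/h lost → k = −ln(1 − 0.068) = 0.07042 h⁻¹.
After decay, C = 23.10 × e^(−kt) = 23.10 × 0.2295 = 5.301 mg/L.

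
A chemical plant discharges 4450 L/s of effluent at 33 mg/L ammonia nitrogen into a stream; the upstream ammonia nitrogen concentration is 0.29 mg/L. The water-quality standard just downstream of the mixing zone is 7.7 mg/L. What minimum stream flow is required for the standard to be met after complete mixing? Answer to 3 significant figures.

Set C_mix = 7.7: (Q·0.2900 + 4450·33.00) / (Q + 4450) = 7.7
→ Q = 4450·(33.00 − 7.7)/(7.7 − 0.2900) = 15190 L/s.

15200 L/s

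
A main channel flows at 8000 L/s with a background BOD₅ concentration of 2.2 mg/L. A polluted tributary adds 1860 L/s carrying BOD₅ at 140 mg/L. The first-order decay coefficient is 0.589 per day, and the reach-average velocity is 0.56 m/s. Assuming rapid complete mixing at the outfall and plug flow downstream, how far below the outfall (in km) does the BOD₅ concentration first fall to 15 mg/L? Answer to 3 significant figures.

51.8 km

Conservation of mass: C = (8000·2.200 + 1860·140.0) / 9860 = 278000/9860 = 28.19 mg/L.
Set 28.19·exp(−k·t) = 15 → t = ln(28.19/15)/k = 92570 s = 25.71 h.
Distance = v·t = 0.56·92570 = 51840 m = 51.84 km.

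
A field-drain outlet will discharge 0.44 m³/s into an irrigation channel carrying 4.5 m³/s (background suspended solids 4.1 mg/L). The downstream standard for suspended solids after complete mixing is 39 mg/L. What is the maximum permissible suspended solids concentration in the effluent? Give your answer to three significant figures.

At the limit, (Qr·Cr + Qe·Cₑ)/(Qr + Qe) = 39:
Cₑ = (4.940·39 − 4.500·4.100) / 0.4400 = 395.9 mg/L.

396 mg/L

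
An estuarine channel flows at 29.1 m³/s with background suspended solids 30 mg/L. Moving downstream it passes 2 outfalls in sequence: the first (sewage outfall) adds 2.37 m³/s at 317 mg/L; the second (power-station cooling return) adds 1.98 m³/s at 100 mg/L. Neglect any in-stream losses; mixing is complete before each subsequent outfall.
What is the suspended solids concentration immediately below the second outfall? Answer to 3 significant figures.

54.5 mg/L

Below outfall 1: Q → 31.47 m³/s, C = (29.10·30.00 + 2.370·317.0)/31.47 = 51.61 mg/L.
Below outfall 2: Q → 33.45 m³/s, C = (31.47·51.61 + 1.980·100.0)/33.45 = 54.48 mg/L.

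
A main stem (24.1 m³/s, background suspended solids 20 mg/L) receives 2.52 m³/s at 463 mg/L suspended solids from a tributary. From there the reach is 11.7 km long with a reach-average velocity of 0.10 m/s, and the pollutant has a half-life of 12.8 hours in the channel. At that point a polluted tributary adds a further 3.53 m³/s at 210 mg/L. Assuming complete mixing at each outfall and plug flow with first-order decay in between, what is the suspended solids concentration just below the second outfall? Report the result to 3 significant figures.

Conservation of mass: C = (24.10·20.00 + 2.520·463.0) / 26.62 = 1649/26.62 = 61.94 mg/L; combined flow 26.62 m³/s.
Travel time t = 11.7·1000 / 0.10 = 117000 s = 32.50 h.
Half-life 12.8 h → k = ln 2 / 12.8 = 0.05415 h⁻¹ = 1.300 d⁻¹.
Applying C = C₀e^(−kt): 61.94 × 0.1721 = 10.66 mg/L.
Second outfall: C = (26.62·10.66 + 3.530·210.0)/30.15 = 34.00 mg/L.

34.0 mg/L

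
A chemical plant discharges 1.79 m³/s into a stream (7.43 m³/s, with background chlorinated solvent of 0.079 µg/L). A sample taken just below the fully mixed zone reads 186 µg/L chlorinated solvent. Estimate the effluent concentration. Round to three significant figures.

958 µg/L

Mass balance: 7.430·0.07900 + 1.790·Cₑ = 9.220·186.0
→ Cₑ = (9.220·186.0 − 7.430·0.07900) / 1.790 = 957.7 µg/L.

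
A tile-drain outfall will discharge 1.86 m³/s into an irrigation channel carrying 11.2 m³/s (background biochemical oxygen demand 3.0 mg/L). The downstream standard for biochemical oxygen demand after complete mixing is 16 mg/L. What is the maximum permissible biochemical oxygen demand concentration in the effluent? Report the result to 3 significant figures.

At the limit, (Qr·Cr + Qe·Cₑ)/(Qr + Qe) = 16:
Cₑ = (13.06·16 − 11.20·3.000) / 1.860 = 94.28 mg/L.

94.3 mg/L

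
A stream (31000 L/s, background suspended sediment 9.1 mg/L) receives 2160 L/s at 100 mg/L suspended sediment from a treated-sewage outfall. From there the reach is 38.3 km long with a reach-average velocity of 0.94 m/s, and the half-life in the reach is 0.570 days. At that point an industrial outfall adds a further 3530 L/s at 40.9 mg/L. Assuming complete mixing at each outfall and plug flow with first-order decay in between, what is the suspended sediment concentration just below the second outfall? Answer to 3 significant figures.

11.6 mg/L

Conservation of mass: C = (31000·9.100 + 2160·100.0) / 33160 = 498100/33160 = 15.02 mg/L; combined flow 33160 L/s.
Travel time t = 38.3·1000 / 0.94 = 40740 s = 11.32 h.
Half-life 0.570 d → k = ln 2 / 0.570 = 1.216 d⁻¹.
Decay over the reach: 15.02·exp(−kt) = 15.02·0.5636 = 8.465 mg/L.
At the second outfall, C = (33160·8.465 + 3530·40.90) / (33160 + 3530) = 11.59 mg/L.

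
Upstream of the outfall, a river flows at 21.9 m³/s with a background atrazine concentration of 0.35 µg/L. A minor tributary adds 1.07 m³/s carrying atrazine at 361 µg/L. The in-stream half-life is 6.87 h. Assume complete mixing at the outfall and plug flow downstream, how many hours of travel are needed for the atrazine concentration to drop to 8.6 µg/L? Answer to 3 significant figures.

Mass balance: C = (21.90·0.3500 + 1.070·361.0) / 22.97 = 393.9/22.97 = 17.15 µg/L.
Half-life 6.87 h → k = ln 2 / 6.87 = 0.1009 h⁻¹ = 2.421 d⁻¹.
17.15·exp(−k·t) = 8.6 → t = ln(17.15/8.6)/k = 24630 s = 6.841 h.

6.84 h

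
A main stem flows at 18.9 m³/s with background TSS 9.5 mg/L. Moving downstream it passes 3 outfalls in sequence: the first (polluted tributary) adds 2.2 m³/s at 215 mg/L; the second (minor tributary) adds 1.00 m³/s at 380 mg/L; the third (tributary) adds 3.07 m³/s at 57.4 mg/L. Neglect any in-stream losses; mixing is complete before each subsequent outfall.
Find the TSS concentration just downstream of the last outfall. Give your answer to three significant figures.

48.0 mg/L

Below outfall 1: Q → 21.10 m³/s, C = (18.90·9.500 + 2.200·215.0)/21.10 = 30.93 mg/L.
Below outfall 2: Q → 22.10 m³/s, C = (21.10·30.93 + 1.000·380.0)/22.10 = 46.72 mg/L.
Below outfall 3: Q → 25.17 m³/s, C = (22.10·46.72 + 3.070·57.40)/25.17 = 48.02 mg/L.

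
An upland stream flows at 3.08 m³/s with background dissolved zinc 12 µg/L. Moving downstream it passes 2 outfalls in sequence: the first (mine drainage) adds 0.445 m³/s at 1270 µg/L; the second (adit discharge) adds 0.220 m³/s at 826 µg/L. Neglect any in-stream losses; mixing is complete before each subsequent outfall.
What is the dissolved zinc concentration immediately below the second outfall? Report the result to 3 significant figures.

Outfall 1: combined Q = 3.525 m³/s; C = (3.080·12.00 + 0.4450·1270)/3.525 = 170.8 µg/L.
Outfall 2: combined Q = 3.745 m³/s; C = (3.525·170.8 + 0.2200·826.0)/3.745 = 209.3 µg/L.

209 µg/L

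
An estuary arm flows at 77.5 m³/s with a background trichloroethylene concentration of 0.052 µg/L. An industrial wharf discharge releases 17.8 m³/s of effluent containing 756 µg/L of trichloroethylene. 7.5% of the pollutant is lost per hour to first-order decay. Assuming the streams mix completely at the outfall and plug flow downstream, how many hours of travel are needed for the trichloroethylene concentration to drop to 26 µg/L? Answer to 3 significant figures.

Conservation of mass: C = (77.50·0.05200 + 17.80·756.0) / 95.30 = 13460/95.30 = 141.2 µg/L.
7.5%/h lost → k = −ln(1 − 0.075) = 0.07796 h⁻¹.
141.2·exp(−k·t) = 26 → t = ln(141.2/26)/k = 78150 s = 21.71 h.

21.7 h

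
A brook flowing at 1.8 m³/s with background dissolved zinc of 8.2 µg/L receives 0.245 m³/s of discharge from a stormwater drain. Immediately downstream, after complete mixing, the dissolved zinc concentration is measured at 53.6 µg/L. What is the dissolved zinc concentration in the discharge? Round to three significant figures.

387 µg/L

Mass balance: 1.800·8.200 + 0.2450·Cₑ = 2.045·53.60
→ Cₑ = (2.045·53.60 − 1.800·8.200) / 0.2450 = 387.2 µg/L.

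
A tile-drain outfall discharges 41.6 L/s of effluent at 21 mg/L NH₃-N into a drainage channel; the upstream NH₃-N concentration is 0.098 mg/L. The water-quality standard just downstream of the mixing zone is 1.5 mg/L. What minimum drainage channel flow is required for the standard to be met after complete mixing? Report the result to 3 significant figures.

Set C_mix = 1.5: (Q·0.09800 + 41.60·21.00) / (Q + 41.60) = 1.5
→ Q = 41.60·(21.00 − 1.5)/(1.5 − 0.09800) = 578.6 L/s.

579 L/s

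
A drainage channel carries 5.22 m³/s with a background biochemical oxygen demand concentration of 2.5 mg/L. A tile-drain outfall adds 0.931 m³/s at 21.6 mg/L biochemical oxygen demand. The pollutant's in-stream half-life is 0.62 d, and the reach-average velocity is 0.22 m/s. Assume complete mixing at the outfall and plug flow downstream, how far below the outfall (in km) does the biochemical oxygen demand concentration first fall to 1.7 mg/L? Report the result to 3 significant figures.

After mixing, C = (5.220·2.500 + 0.9310·21.60) / 6.151 = 33.16/6.151 = 5.391 mg/L.
Half-life 0.62 d → k = ln 2 / 0.62 = 1.118 d⁻¹.
Set 5.391·exp(−k·t) = 1.7 → t = ln(5.391/1.7)/k = 89190 s = 24.78 h.
Distance = v·t = 0.22·89190 = 19620 m = 19.62 km.

19.6 km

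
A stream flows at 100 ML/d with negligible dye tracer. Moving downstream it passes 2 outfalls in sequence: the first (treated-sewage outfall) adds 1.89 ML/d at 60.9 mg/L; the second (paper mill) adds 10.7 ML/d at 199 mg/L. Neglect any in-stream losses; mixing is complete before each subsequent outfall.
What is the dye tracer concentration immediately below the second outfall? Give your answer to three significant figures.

Outfall 1: combined Q = 101.9 ML/d; C = (100.0·0 + 1.890·60.90)/101.9 = 1.130 mg/L.
Outfall 2: combined Q = 112.6 ML/d; C = (101.9·1.130 + 10.70·199.0)/112.6 = 19.93 mg/L.

19.9 mg/L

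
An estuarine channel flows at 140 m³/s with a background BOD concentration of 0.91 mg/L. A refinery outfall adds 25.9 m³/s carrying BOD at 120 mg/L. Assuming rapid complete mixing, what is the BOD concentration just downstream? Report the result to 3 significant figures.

19.5 mg/L

Mixed concentration C = ΣQC/ΣQ = (140.0·0.9100 + 25.90·120.0) / 165.9 = 3235/165.9 = 19.50 mg/L.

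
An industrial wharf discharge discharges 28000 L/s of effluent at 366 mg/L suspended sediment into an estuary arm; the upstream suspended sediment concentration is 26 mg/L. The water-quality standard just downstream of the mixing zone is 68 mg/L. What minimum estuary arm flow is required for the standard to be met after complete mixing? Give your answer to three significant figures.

Set C_mix = 68: (Q·26.00 + 28000·366.0) / (Q + 28000) = 68
→ Q = 28000·(366.0 − 68)/(68 − 26.00) = 198700 L/s.

199000 L/s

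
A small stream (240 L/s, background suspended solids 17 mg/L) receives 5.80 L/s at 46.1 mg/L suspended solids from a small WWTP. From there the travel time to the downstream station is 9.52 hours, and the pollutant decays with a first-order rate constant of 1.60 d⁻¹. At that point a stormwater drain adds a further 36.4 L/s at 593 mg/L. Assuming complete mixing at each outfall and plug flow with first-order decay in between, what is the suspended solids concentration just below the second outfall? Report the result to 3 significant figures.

84.7 mg/L

Mass balance: C = (240.0·17.00 + 5.800·46.10) / 245.8 = 4347/245.8 = 17.69 mg/L; combined flow 245.8 L/s.
After decay, C = 17.69 × e^(−kt) = 17.69 × 0.5301 = 9.376 mg/L.
Second outfall: C = (245.8·9.376 + 36.40·593.0)/282.2 = 84.66 mg/L.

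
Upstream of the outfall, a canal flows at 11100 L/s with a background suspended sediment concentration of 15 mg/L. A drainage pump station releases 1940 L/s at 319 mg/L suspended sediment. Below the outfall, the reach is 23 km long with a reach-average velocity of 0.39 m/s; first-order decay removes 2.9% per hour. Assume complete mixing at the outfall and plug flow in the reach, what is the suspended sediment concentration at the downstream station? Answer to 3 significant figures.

After mixing, C = (11100·15.00 + 1940·319.0) / 13040 = 785400/13040 = 60.23 mg/L.
Travel time t = 23·1000 / 0.39 = 58970 s = 16.38 h.
2.9%/h lost → k = −ln(1 − 0.029) = 0.02943 h⁻¹.
After decay, C = 60.23 × e^(−kt) = 60.23 × 0.6175 = 37.19 mg/L.

37.2 mg/L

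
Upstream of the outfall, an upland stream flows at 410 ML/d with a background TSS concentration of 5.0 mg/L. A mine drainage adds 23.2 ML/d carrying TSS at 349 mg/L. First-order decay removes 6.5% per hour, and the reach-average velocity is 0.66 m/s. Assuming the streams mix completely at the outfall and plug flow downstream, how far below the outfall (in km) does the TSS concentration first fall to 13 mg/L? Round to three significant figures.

20.8 km

Conservation of mass: C = (410.0·5.000 + 23.20·349.0) / 433.2 = 10150/433.2 = 23.42 mg/L.
6.5%/h lost → k = −ln(1 − 0.065) = 0.06721 h⁻¹.
Set 23.42·exp(−k·t) = 13 → t = ln(23.42/13)/k = 31540 s = 8.760 h.
Distance = v·t = 0.66·31540 = 20810 m = 20.81 km.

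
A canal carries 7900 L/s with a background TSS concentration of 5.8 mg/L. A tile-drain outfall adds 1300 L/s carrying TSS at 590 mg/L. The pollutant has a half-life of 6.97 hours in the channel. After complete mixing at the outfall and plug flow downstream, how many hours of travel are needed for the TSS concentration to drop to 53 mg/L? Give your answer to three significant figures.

Conservation of mass: C = (7900·5.800 + 1300·590.0) / 9200 = 812800/9200 = 88.35 mg/L.
Half-life 6.97 h → k = ln 2 / 6.97 = 0.09945 h⁻¹ = 2.387 d⁻¹.
88.35·exp(−k·t) = 53 → t = ln(88.35/53)/k = 18500 s = 5.139 h.

5.14 h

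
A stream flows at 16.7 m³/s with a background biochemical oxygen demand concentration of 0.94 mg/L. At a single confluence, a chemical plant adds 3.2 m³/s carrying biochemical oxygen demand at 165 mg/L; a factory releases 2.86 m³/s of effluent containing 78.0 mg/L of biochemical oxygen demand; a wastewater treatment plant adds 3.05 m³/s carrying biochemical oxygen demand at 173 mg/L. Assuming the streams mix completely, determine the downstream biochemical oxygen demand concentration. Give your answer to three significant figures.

After mixing, C = (16.70·0.9400 + 3.200·165.0 + 2.860·78.00 + 3.050·173.0) / 25.81 = 1294/25.81 = 50.15 mg/L.

50.2 mg/L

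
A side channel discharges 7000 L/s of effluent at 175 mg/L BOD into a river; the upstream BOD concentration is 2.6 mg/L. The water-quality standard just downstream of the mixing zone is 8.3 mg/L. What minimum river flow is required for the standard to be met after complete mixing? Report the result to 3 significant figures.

205000 L/s

Set C_mix = 8.3: (Q·2.600 + 7000·175.0) / (Q + 7000) = 8.3
→ Q = 7000·(175.0 − 8.3)/(8.3 − 2.600) = 204700 L/s.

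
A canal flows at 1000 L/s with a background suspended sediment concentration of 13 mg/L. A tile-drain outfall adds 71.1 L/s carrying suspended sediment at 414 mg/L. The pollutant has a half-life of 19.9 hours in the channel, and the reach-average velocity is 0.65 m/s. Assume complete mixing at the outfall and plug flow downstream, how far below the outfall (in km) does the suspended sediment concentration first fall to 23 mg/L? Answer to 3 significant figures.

After mixing, C = (1000·13.00 + 71.10·414.0) / 1071 = 42440/1071 = 39.62 mg/L.
Half-life 19.9 h → k = ln 2 / 19.9 = 0.03483 h⁻¹ = 0.8360 d⁻¹.
Set 39.62·exp(−k·t) = 23 → t = ln(39.62/23)/k = 56200 s = 15.61 h.
Distance = v·t = 0.65·56200 = 36530 m = 36.53 km.

36.5 km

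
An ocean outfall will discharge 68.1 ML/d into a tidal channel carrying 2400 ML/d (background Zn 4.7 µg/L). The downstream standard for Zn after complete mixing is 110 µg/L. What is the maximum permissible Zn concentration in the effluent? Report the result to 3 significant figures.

At the limit, (Qr·Cr + Qe·Cₑ)/(Qr + Qe) = 110:
Cₑ = (2468·110 − 2400·4.700) / 68.10 = 3821 µg/L.

3820 µg/L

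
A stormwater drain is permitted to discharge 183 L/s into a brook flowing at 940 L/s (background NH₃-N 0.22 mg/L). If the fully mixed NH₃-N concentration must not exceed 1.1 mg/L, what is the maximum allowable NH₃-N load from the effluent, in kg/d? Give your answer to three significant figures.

Mass balance at the limit: 940.0·0.2200 + 183.0·Cₑ = 1123·1.1 → Cₑ = 5.620 mg/L.
183.0 L/s = 0.1830 m³/s. Load = 0.1830 m³/s × 5.620 g/m³ × 86 400 s/d = 88.86 kg/d.

88.9 kg/d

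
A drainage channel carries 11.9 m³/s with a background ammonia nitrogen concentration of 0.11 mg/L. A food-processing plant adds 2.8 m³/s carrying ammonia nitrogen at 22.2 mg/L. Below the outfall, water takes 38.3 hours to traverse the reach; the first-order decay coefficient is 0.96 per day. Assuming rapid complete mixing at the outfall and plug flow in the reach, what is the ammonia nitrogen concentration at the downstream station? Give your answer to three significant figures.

0.933 mg/L

Mixed concentration C = ΣQC/ΣQ = (11.90·0.1100 + 2.800·22.20) / 14.70 = 63.47/14.70 = 4.318 mg/L.
Applying C = C₀e^(−kt): 4.318 × 0.2161 = 0.9331 mg/L.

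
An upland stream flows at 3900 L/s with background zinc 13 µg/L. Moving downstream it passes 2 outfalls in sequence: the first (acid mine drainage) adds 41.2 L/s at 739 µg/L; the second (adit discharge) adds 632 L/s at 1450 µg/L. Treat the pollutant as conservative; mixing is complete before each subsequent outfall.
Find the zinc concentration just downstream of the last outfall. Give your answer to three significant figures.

218 µg/L

Outfall 1: combined Q = 3941 L/s; C = (3900·13.00 + 41.20·739.0)/3941 = 20.59 µg/L.
Outfall 2: combined Q = 4573 L/s; C = (3941·20.59 + 632.0·1450)/4573 = 218.1 µg/L.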